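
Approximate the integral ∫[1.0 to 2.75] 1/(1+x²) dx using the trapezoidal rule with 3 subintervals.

f(x) = 1/(1+x²)
a = 1.0, b = 2.75, n = 3
h = (b - a)/n = 0.583333

Trapezoidal rule: (h/2)[f(x₀) + 2f(x₁) + 2f(x₂) + ... + f(xₙ)]

x_0 = 1.0000, f(x_0) = 0.500000, coefficient = 1
x_1 = 1.5833, f(x_1) = 0.285149, coefficient = 2
x_2 = 2.1667, f(x_2) = 0.175610, coefficient = 2
x_3 = 2.7500, f(x_3) = 0.116788, coefficient = 1

I ≈ (0.583333/2) × 1.538305 = 0.448672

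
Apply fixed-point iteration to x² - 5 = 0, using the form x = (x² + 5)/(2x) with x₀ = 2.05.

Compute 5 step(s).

Equation: x² - 5 = 0
Fixed-point form: x = (x² + 5)/(2x)
x₀ = 2.05

x_1 = g(2.050000) = 2.244512
x_2 = g(2.244512) = 2.236084
x_3 = g(2.236084) = 2.236068
x_4 = g(2.236068) = 2.236068
x_5 = g(2.236068) = 2.236068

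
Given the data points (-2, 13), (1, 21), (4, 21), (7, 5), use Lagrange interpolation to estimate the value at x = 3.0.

Lagrange interpolation formula:
P(x) = Σ yᵢ × Lᵢ(x)
where Lᵢ(x) = Π_{j≠i} (x - xⱼ)/(xᵢ - xⱼ)

L_0(3.0) = (3.0 - 1)/(-2 - 1) × (3.0 - 4)/(-2 - 4) × (3.0 - 7)/(-2 - 7) = -0.049383
L_1(3.0) = (3.0 - (-2))/(1 - (-2)) × (3.0 - 4)/(1 - 4) × (3.0 - 7)/(1 - 7) = 0.370370
L_2(3.0) = (3.0 - (-2))/(4 - (-2)) × (3.0 - 1)/(4 - 1) × (3.0 - 7)/(4 - 7) = 0.740741
L_3(3.0) = (3.0 - (-2))/(7 - (-2)) × (3.0 - 1)/(7 - 1) × (3.0 - 4)/(7 - 4) = -0.061728

P(3.0) = 13×L_0(3.0) + 21×L_1(3.0) + 21×L_2(3.0) + 5×L_3(3.0)
P(3.0) = 22.382716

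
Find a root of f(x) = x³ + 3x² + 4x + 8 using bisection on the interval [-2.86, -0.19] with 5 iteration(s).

f(x) = x³ + 3x² + 4x + 8
Initial interval: [-2.86, -0.19]

Iteration 1:
  c_1 = (-2.860000 + (-0.190000))/2 = -1.525000
  f(c_1) = f(-1.525000) = 5.330297
  f(a) × f(c) < 0, new interval: [-2.860000, -1.525000]
Iteration 2:
  c_2 = (-2.860000 + (-1.525000))/2 = -2.192500
  f(c_2) = f(-2.192500) = 3.111698
  f(a) × f(c) < 0, new interval: [-2.860000, -2.192500]
Iteration 3:
  c_3 = (-2.860000 + (-2.192500))/2 = -2.526250
  f(c_3) = f(-2.526250) = 0.918444
  f(a) × f(c) < 0, new interval: [-2.860000, -2.526250]
Iteration 4:
  c_4 = (-2.860000 + (-2.526250))/2 = -2.693125
  f(c_4) = f(-2.693125) = -0.546759
  f(a) × f(c) ≥ 0, new interval: [-2.693125, -2.526250]
Iteration 5:
  c_5 = (-2.693125 + (-2.526250))/2 = -2.609688
  f(c_5) = f(-2.609688) = 0.219461
  f(a) × f(c) < 0, new interval: [-2.693125, -2.609688]

After 5 iteration(s), the approximation is c_5 = -2.609688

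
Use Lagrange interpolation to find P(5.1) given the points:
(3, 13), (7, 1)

Lagrange interpolation formula:
P(x) = Σ yᵢ × Lᵢ(x)
where Lᵢ(x) = Π_{j≠i} (x - xⱼ)/(xᵢ - xⱼ)

L_0(5.1) = (5.1 - 7)/(3 - 7) = 0.475000
L_1(5.1) = (5.1 - 3)/(7 - 3) = 0.525000

P(5.1) = 13×L_0(5.1) + 1×L_1(5.1)
P(5.1) = 6.700000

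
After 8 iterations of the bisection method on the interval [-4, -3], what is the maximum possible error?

Bisection error bound: |error| ≤ (b-a)/2^n
|error| ≤ (-3 - (-4))/2^8 = 1/2^8
|error| ≤ 0.0039062500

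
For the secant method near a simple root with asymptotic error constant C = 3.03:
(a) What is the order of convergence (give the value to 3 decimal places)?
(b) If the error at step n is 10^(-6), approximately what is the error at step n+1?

(a) Secant method has superlinear convergence with order φ = (1+√5)/2 ≈ 1.618.
    This means |e_{n+1}| ≈ C|e_n|^1.618.

(b) With |e_n| = 10^(-6) and C = 3.03:
    |e_{n+1}| ≈ 3.03 × (10^(-6))^1.618 = 3.03 × 10^(-9.71)

(a) ≈ 1.618 (golden ratio); (b) |e_{n+1}| ≈ 5.933e-10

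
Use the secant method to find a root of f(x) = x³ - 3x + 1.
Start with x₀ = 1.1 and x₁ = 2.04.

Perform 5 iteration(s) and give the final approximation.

f(x) = x³ - 3x + 1
x₀ = 1.1, x₁ = 2.04

Secant formula: x_{n+1} = x_n - f(x_n)(x_n - x_{n-1})/(f(x_n) - f(x_{n-1}))

Iteration 1:
  f(1.100000) = -0.969000
  f(2.040000) = 3.369664
  x_2 = 2.040000 - 3.369664×(2.040000 - 1.100000)/(3.369664 - (-0.969000))
       = 1.309940
Iteration 2:
  f(2.040000) = 3.369664
  f(1.309940) = -0.682037
  x_3 = 1.309940 - (-0.682037)×(1.309940 - 2.040000)/(-0.682037 - 3.369664)
       = 1.432834
Iteration 3:
  f(1.309940) = -0.682037
  f(1.432834) = -0.356875
  x_4 = 1.432834 - (-0.356875)×(1.432834 - 1.309940)/(-0.356875 - (-0.682037))
       = 1.567713
Iteration 4:
  f(1.432834) = -0.356875
  f(1.567713) = 0.149868
  x_5 = 1.567713 - 0.149868×(1.567713 - 1.432834)/(0.149868 - (-0.356875))
       = 1.527823
Iteration 5:
  f(1.567713) = 0.149868
  f(1.527823) = -0.017159
  x_6 = 1.527823 - (-0.017159)×(1.527823 - 1.567713)/(-0.017159 - 0.149868)
       = 1.531921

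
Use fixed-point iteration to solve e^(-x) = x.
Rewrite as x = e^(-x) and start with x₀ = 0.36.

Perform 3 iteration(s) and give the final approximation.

Equation: e^(-x) = x
Fixed-point form: x = e^(-x)
x₀ = 0.36

x_1 = g(0.360000) = 0.697676
x_2 = g(0.697676) = 0.497741
x_3 = g(0.497741) = 0.607903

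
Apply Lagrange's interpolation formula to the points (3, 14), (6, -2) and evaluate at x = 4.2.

Lagrange interpolation formula:
P(x) = Σ yᵢ × Lᵢ(x)
where Lᵢ(x) = Π_{j≠i} (x - xⱼ)/(xᵢ - xⱼ)

L_0(4.2) = (4.2 - 6)/(3 - 6) = 0.600000
L_1(4.2) = (4.2 - 3)/(6 - 3) = 0.400000

P(4.2) = 14×L_0(4.2) + (-2)×L_1(4.2)
P(4.2) = 7.600000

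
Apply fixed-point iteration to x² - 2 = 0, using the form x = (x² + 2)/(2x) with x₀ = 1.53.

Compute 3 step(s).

Equation: x² - 2 = 0
Fixed-point form: x = (x² + 2)/(2x)
x₀ = 1.53

x_1 = g(1.530000) = 1.418595
x_2 = g(1.418595) = 1.414220
x_3 = g(1.414220) = 1.414214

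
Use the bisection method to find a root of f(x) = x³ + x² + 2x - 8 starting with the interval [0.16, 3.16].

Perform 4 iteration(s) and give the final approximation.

f(x) = x³ + x² + 2x - 8
Initial interval: [0.16, 3.16]

Iteration 1:
  c_1 = (0.160000 + 3.160000)/2 = 1.660000
  f(c_1) = f(1.660000) = 2.649896
  f(a) × f(c) < 0, new interval: [0.160000, 1.660000]
Iteration 2:
  c_2 = (0.160000 + 1.660000)/2 = 0.910000
  f(c_2) = f(0.910000) = -4.598329
  f(a) × f(c) ≥ 0, new interval: [0.910000, 1.660000]
Iteration 3:
  c_3 = (0.910000 + 1.660000)/2 = 1.285000
  f(c_3) = f(1.285000) = -1.656951
  f(a) × f(c) ≥ 0, new interval: [1.285000, 1.660000]
Iteration 4:
  c_4 = (1.285000 + 1.660000)/2 = 1.472500
  f(c_4) = f(1.472500) = 0.306014
  f(a) × f(c) < 0, new interval: [1.285000, 1.472500]

After 4 iteration(s), the approximation is c_4 = 1.472500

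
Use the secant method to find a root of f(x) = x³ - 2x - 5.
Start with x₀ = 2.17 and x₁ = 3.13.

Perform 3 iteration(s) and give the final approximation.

f(x) = x³ - 2x - 5
x₀ = 2.17, x₁ = 3.13

Secant formula: x_{n+1} = x_n - f(x_n)(x_n - x_{n-1})/(f(x_n) - f(x_{n-1}))

Iteration 1:
  f(2.170000) = 0.878313
  f(3.130000) = 19.404297
  x_2 = 3.130000 - 19.404297×(3.130000 - 2.170000)/(19.404297 - 0.878313)
       = 2.124487
Iteration 2:
  f(3.130000) = 19.404297
  f(2.124487) = 0.339777
  x_3 = 2.124487 - 0.339777×(2.124487 - 3.130000)/(0.339777 - 19.404297)
       = 2.106566
Iteration 3:
  f(2.124487) = 0.339777
  f(2.106566) = 0.135007
  x_4 = 2.106566 - 0.135007×(2.106566 - 2.124487)/(0.135007 - 0.339777)
       = 2.094751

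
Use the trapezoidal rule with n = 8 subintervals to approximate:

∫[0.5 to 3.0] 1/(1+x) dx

f(x) = 1/(1+x)
a = 0.5, b = 3.0, n = 8
h = (b - a)/n = 0.312500

Trapezoidal rule: (h/2)[f(x₀) + 2f(x₁) + 2f(x₂) + ... + f(xₙ)]

x_0 = 0.5000, f(x_0) = 0.666667, coefficient = 1
x_1 = 0.8125, f(x_1) = 0.551724, coefficient = 2
x_2 = 1.1250, f(x_2) = 0.470588, coefficient = 2
x_3 = 1.4375, f(x_3) = 0.410256, coefficient = 2
x_4 = 1.7500, f(x_4) = 0.363636, coefficient = 2
x_5 = 2.0625, f(x_5) = 0.326531, coefficient = 2
x_6 = 2.3750, f(x_6) = 0.296296, coefficient = 2
x_7 = 2.6875, f(x_7) = 0.271186, coefficient = 2
x_8 = 3.0000, f(x_8) = 0.250000, coefficient = 1

I ≈ (0.312500/2) × 6.297104 = 0.983922
Exact value: 0.980829
Error: 0.003093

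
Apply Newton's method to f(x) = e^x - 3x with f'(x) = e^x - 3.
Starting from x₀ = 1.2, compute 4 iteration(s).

f(x) = e^x - 3x
f'(x) = e^x - 3
x₀ = 1.2

Newton-Raphson formula: x_{n+1} = x_n - f(x_n)/f'(x_n)

Iteration 1:
  f(1.200000) = -0.279883
  f'(1.200000) = 0.320117
  x_1 = 1.200000 - (-0.279883)/0.320117 = 2.074315
Iteration 2:
  f(2.074315) = 1.736148
  f'(2.074315) = 4.959094
  x_2 = 2.074315 - 1.736148/4.959094 = 1.724221
Iteration 3:
  f(1.724221) = 0.435488
  f'(1.724221) = 2.608152
  x_3 = 1.724221 - 0.435488/2.608152 = 1.557249
Iteration 4:
  f(1.557249) = 0.074001
  f'(1.557249) = 1.745749
  x_4 = 1.557249 - 0.074001/1.745749 = 1.514860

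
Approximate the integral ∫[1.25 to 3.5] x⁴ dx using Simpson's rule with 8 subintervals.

f(x) = x⁴
a = 1.25, b = 3.5, n = 8
h = (b - a)/n = 0.281250

Simpson's rule: (h/3)[f(x₀) + 4f(x₁) + 2f(x₂) + ... + f(xₙ)]

x_0 = 1.2500, f(x_0) = 2.441406, coefficient = 1
x_1 = 1.5312, f(x_1) = 5.497743, coefficient = 4
x_2 = 1.8125, f(x_2) = 10.792252, coefficient = 2
x_3 = 2.0938, f(x_3) = 19.217607, coefficient = 4
x_4 = 2.3750, f(x_4) = 31.816650, coefficient = 2
x_5 = 2.6562, f(x_5) = 49.782395, coefficient = 4
x_6 = 2.9375, f(x_6) = 74.458023, coefficient = 2
x_7 = 3.2188, f(x_7) = 107.336884, coefficient = 4
x_8 = 3.5000, f(x_8) = 150.062500, coefficient = 1

I ≈ (0.281250/3) × 1113.976273 = 104.435276
Exact value: 104.433398
Error: 0.001877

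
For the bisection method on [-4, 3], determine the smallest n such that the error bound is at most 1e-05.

We need (b-a)/2^n ≤ 1e-05
(3 - (-4))/2^n ≤ 1e-05
7/2^n ≤ 1e-05
2^n ≥ 700000
n ≥ log₂(700000) = 19.42
n ≥ 20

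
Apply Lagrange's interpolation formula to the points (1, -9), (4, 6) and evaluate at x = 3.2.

Lagrange interpolation formula:
P(x) = Σ yᵢ × Lᵢ(x)
where Lᵢ(x) = Π_{j≠i} (x - xⱼ)/(xᵢ - xⱼ)

L_0(3.2) = (3.2 - 4)/(1 - 4) = 0.266667
L_1(3.2) = (3.2 - 1)/(4 - 1) = 0.733333

P(3.2) = (-9)×L_0(3.2) + 6×L_1(3.2)
P(3.2) = 2.000000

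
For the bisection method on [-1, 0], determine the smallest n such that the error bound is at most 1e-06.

We need (b-a)/2^n ≤ 1e-06
(0 - (-1))/2^n ≤ 1e-06
1/2^n ≤ 1e-06
2^n ≥ 1000000
n ≥ log₂(1000000) = 19.93
n ≥ 20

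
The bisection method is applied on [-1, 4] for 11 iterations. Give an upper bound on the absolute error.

Bisection error bound: |error| ≤ (b-a)/2^n
|error| ≤ (4 - (-1))/2^11 = 5/2^11
|error| ≤ 0.0024414062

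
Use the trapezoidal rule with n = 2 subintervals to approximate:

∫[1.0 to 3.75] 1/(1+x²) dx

f(x) = 1/(1+x²)
a = 1.0, b = 3.75, n = 2
h = (b - a)/n = 1.375000

Trapezoidal rule: (h/2)[f(x₀) + 2f(x₁) + 2f(x₂) + ... + f(xₙ)]

x_0 = 1.0000, f(x_0) = 0.500000, coefficient = 1
x_1 = 2.3750, f(x_1) = 0.150588, coefficient = 2
x_2 = 3.7500, f(x_2) = 0.066390, coefficient = 1

I ≈ (1.375000/2) × 0.867567 = 0.596452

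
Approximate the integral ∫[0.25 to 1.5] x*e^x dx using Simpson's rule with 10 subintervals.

f(x) = x*e^x
a = 0.25, b = 1.5, n = 10
h = (b - a)/n = 0.125000

Simpson's rule: (h/3)[f(x₀) + 4f(x₁) + 2f(x₂) + ... + f(xₙ)]

x_0 = 0.2500, f(x_0) = 0.321006, coefficient = 1
x_1 = 0.3750, f(x_1) = 0.545622, coefficient = 4
x_2 = 0.5000, f(x_2) = 0.824361, coefficient = 2
x_3 = 0.6250, f(x_3) = 1.167654, coefficient = 4
x_4 = 0.7500, f(x_4) = 1.587750, coefficient = 2
x_5 = 0.8750, f(x_5) = 2.099016, coefficient = 4
x_6 = 1.0000, f(x_6) = 2.718282, coefficient = 2
x_7 = 1.1250, f(x_7) = 3.465244, coefficient = 4
x_8 = 1.2500, f(x_8) = 4.362929, coefficient = 2
x_9 = 1.3750, f(x_9) = 5.438230, coefficient = 4
x_10 = 1.5000, f(x_10) = 6.722534, coefficient = 1

I ≈ (0.125000/3) × 76.893246 = 3.203885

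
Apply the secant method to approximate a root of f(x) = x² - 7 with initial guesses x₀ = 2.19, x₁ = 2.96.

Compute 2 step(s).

f(x) = x² - 7
x₀ = 2.19, x₁ = 2.96

Secant formula: x_{n+1} = x_n - f(x_n)(x_n - x_{n-1})/(f(x_n) - f(x_{n-1}))

Iteration 1:
  f(2.190000) = -2.203900
  f(2.960000) = 1.761600
  x_2 = 2.960000 - 1.761600×(2.960000 - 2.190000)/(1.761600 - (-2.203900))
       = 2.617942
Iteration 2:
  f(2.960000) = 1.761600
  f(2.617942) = -0.146381
  x_3 = 2.617942 - (-0.146381)×(2.617942 - 2.960000)/(-0.146381 - 1.761600)
       = 2.644185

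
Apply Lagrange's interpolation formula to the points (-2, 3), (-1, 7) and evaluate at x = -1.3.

Lagrange interpolation formula:
P(x) = Σ yᵢ × Lᵢ(x)
where Lᵢ(x) = Π_{j≠i} (x - xⱼ)/(xᵢ - xⱼ)

L_0(-1.3) = (-1.3 - (-1))/(-2 - (-1)) = 0.300000
L_1(-1.3) = (-1.3 - (-2))/(-1 - (-2)) = 0.700000

P(-1.3) = 3×L_0(-1.3) + 7×L_1(-1.3)
P(-1.3) = 5.800000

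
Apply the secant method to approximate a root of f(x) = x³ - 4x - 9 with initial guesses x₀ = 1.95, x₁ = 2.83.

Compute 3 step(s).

f(x) = x³ - 4x - 9
x₀ = 1.95, x₁ = 2.83

Secant formula: x_{n+1} = x_n - f(x_n)(x_n - x_{n-1})/(f(x_n) - f(x_{n-1}))

Iteration 1:
  f(1.950000) = -9.385125
  f(2.830000) = 2.345187
  x_2 = 2.830000 - 2.345187×(2.830000 - 1.950000)/(2.345187 - (-9.385125))
       = 2.654066
Iteration 2:
  f(2.830000) = 2.345187
  f(2.654066) = -0.920853
  x_3 = 2.654066 - (-0.920853)×(2.654066 - 2.830000)/(-0.920853 - 2.345187)
       = 2.703670
Iteration 3:
  f(2.654066) = -0.920853
  f(2.703670) = -0.051309
  x_4 = 2.703670 - (-0.051309)×(2.703670 - 2.654066)/(-0.051309 - (-0.920853))
       = 2.706597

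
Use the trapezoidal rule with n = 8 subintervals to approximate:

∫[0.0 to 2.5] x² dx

f(x) = x²
a = 0.0, b = 2.5, n = 8
h = (b - a)/n = 0.312500

Trapezoidal rule: (h/2)[f(x₀) + 2f(x₁) + 2f(x₂) + ... + f(xₙ)]

x_0 = 0.0000, f(x_0) = 0.000000, coefficient = 1
x_1 = 0.3125, f(x_1) = 0.097656, coefficient = 2
x_2 = 0.6250, f(x_2) = 0.390625, coefficient = 2
x_3 = 0.9375, f(x_3) = 0.878906, coefficient = 2
x_4 = 1.2500, f(x_4) = 1.562500, coefficient = 2
x_5 = 1.5625, f(x_5) = 2.441406, coefficient = 2
x_6 = 1.8750, f(x_6) = 3.515625, coefficient = 2
x_7 = 2.1875, f(x_7) = 4.785156, coefficient = 2
x_8 = 2.5000, f(x_8) = 6.250000, coefficient = 1

I ≈ (0.312500/2) × 33.593750 = 5.249023
Exact value: 5.208333
Error: 0.040690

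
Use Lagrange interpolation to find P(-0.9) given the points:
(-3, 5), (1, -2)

Lagrange interpolation formula:
P(x) = Σ yᵢ × Lᵢ(x)
where Lᵢ(x) = Π_{j≠i} (x - xⱼ)/(xᵢ - xⱼ)

L_0(-0.9) = (-0.9 - 1)/(-3 - 1) = 0.475000
L_1(-0.9) = (-0.9 - (-3))/(1 - (-3)) = 0.525000

P(-0.9) = 5×L_0(-0.9) + (-2)×L_1(-0.9)
P(-0.9) = 1.325000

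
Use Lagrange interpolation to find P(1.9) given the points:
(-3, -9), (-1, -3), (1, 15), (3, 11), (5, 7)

Lagrange interpolation formula:
P(x) = Σ yᵢ × Lᵢ(x)
where Lᵢ(x) = Π_{j≠i} (x - xⱼ)/(xᵢ - xⱼ)

L_0(1.9) = (1.9 - (-1))/(-3 - (-1)) × (1.9 - 1)/(-3 - 1) × (1.9 - 3)/(-3 - 3) × (1.9 - 5)/(-3 - 5) = 0.023177
L_1(1.9) = (1.9 - (-3))/(-1 - (-3)) × (1.9 - 1)/(-1 - 1) × (1.9 - 3)/(-1 - 3) × (1.9 - 5)/(-1 - 5) = -0.156647
L_2(1.9) = (1.9 - (-3))/(1 - (-3)) × (1.9 - (-1))/(1 - (-1)) × (1.9 - 3)/(1 - 3) × (1.9 - 5)/(1 - 5) = 0.757127
L_3(1.9) = (1.9 - (-3))/(3 - (-3)) × (1.9 - (-1))/(3 - (-1)) × (1.9 - 1)/(3 - 1) × (1.9 - 5)/(3 - 5) = 0.412978
L_4(1.9) = (1.9 - (-3))/(5 - (-3)) × (1.9 - (-1))/(5 - (-1)) × (1.9 - 1)/(5 - 1) × (1.9 - 3)/(5 - 3) = -0.036635

P(1.9) = (-9)×L_0(1.9) + (-3)×L_1(1.9) + 15×L_2(1.9) + 11×L_3(1.9) + 7×L_4(1.9)
P(1.9) = 15.904556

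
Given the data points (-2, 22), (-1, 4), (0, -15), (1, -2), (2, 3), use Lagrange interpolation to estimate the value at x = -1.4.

Lagrange interpolation formula:
P(x) = Σ yᵢ × Lᵢ(x)
where Lᵢ(x) = Π_{j≠i} (x - xⱼ)/(xᵢ - xⱼ)

L_0(-1.4) = (-1.4 - (-1))/(-2 - (-1)) × (-1.4 - 0)/(-2 - 0) × (-1.4 - 1)/(-2 - 1) × (-1.4 - 2)/(-2 - 2) = 0.190400
L_1(-1.4) = (-1.4 - (-2))/(-1 - (-2)) × (-1.4 - 0)/(-1 - 0) × (-1.4 - 1)/(-1 - 1) × (-1.4 - 2)/(-1 - 2) = 1.142400
L_2(-1.4) = (-1.4 - (-2))/(0 - (-2)) × (-1.4 - (-1))/(0 - (-1)) × (-1.4 - 1)/(0 - 1) × (-1.4 - 2)/(0 - 2) = -0.489600
L_3(-1.4) = (-1.4 - (-2))/(1 - (-2)) × (-1.4 - (-1))/(1 - (-1)) × (-1.4 - 0)/(1 - 0) × (-1.4 - 2)/(1 - 2) = 0.190400
L_4(-1.4) = (-1.4 - (-2))/(2 - (-2)) × (-1.4 - (-1))/(2 - (-1)) × (-1.4 - 0)/(2 - 0) × (-1.4 - 1)/(2 - 1) = -0.033600

P(-1.4) = 22×L_0(-1.4) + 4×L_1(-1.4) + (-15)×L_2(-1.4) + (-2)×L_3(-1.4) + 3×L_4(-1.4)
P(-1.4) = 15.620800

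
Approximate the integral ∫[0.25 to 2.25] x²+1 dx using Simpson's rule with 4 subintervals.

f(x) = x²+1
a = 0.25, b = 2.25, n = 4
h = (b - a)/n = 0.500000

Simpson's rule: (h/3)[f(x₀) + 4f(x₁) + 2f(x₂) + ... + f(xₙ)]

x_0 = 0.2500, f(x_0) = 1.062500, coefficient = 1
x_1 = 0.7500, f(x_1) = 1.562500, coefficient = 4
x_2 = 1.2500, f(x_2) = 2.562500, coefficient = 2
x_3 = 1.7500, f(x_3) = 4.062500, coefficient = 4
x_4 = 2.2500, f(x_4) = 6.062500, coefficient = 1

I ≈ (0.500000/3) × 34.750000 = 5.791667
Exact value: 5.791667
Error: 0.000000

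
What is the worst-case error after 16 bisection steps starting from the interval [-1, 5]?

Bisection error bound: |error| ≤ (b-a)/2^n
|error| ≤ (5 - (-1))/2^16 = 6/2^16
|error| ≤ 0.0000915527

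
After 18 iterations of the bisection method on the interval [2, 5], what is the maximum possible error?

Bisection error bound: |error| ≤ (b-a)/2^n
|error| ≤ (5 - 2)/2^18 = 3/2^18
|error| ≤ 0.0000114441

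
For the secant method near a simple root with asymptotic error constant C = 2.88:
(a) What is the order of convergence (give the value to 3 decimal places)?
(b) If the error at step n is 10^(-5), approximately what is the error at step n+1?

(a) Secant method has superlinear convergence with order φ = (1+√5)/2 ≈ 1.618.
    This means |e_{n+1}| ≈ C|e_n|^1.618.

(b) With |e_n| = 10^(-5) and C = 2.88:
    |e_{n+1}| ≈ 2.88 × (10^(-5))^1.618 = 2.88 × 10^(-8.09)

(a) ≈ 1.618 (golden ratio); (b) |e_{n+1}| ≈ 2.340e-08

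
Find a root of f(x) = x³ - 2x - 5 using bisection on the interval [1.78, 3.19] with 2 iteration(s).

f(x) = x³ - 2x - 5
Initial interval: [1.78, 3.19]

Iteration 1:
  c_1 = (1.780000 + 3.190000)/2 = 2.485000
  f(c_1) = f(2.485000) = 5.375434
  f(a) × f(c) < 0, new interval: [1.780000, 2.485000]
Iteration 2:
  c_2 = (1.780000 + 2.485000)/2 = 2.132500
  f(c_2) = f(2.132500) = 0.432664
  f(a) × f(c) < 0, new interval: [1.780000, 2.132500]

After 2 iteration(s), the approximation is c_2 = 2.132500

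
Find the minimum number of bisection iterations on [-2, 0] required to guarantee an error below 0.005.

We need (b-a)/2^n ≤ 0.005
(0 - (-2))/2^n ≤ 0.005
2/2^n ≤ 0.005
2^n ≥ 400
n ≥ log₂(400) = 8.64
n ≥ 9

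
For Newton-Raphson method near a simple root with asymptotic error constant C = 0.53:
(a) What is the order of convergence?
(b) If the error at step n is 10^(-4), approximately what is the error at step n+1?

(a) Newton-Raphson has quadratic (order 2) convergence near simple roots.
    This means |e_{n+1}| ≈ C|e_n|².

(b) With |e_n| = 10^(-4) and C = 0.53:
    |e_{n+1}| ≈ 0.53 × (10^(-4))² = 0.53 × 10^(-8)

(a) 2 (quadratic); (b) |e_{n+1}| ≈ 5.300e-09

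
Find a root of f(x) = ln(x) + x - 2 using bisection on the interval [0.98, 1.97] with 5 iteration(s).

f(x) = ln(x) + x - 2
Initial interval: [0.98, 1.97]

Iteration 1:
  c_1 = (0.980000 + 1.970000)/2 = 1.475000
  f(c_1) = f(1.475000) = -0.136342
  f(a) × f(c) ≥ 0, new interval: [1.475000, 1.970000]
Iteration 2:
  c_2 = (1.475000 + 1.970000)/2 = 1.722500
  f(c_2) = f(1.722500) = 0.266277
  f(a) × f(c) < 0, new interval: [1.475000, 1.722500]
Iteration 3:
  c_3 = (1.475000 + 1.722500)/2 = 1.598750
  f(c_3) = f(1.598750) = 0.067972
  f(a) × f(c) < 0, new interval: [1.475000, 1.598750]
Iteration 4:
  c_4 = (1.475000 + 1.598750)/2 = 1.536875
  f(c_4) = f(1.536875) = -0.033374
  f(a) × f(c) ≥ 0, new interval: [1.536875, 1.598750]
Iteration 5:
  c_5 = (1.536875 + 1.598750)/2 = 1.567813
  f(c_5) = f(1.567813) = 0.017494
  f(a) × f(c) < 0, new interval: [1.536875, 1.567813]

After 5 iteration(s), the approximation is c_5 = 1.567813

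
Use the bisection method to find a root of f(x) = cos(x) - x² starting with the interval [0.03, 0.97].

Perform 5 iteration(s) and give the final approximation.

f(x) = cos(x) - x²
Initial interval: [0.03, 0.97]

Iteration 1:
  c_1 = (0.030000 + 0.970000)/2 = 0.500000
  f(c_1) = f(0.500000) = 0.627583
  f(a) × f(c) ≥ 0, new interval: [0.500000, 0.970000]
Iteration 2:
  c_2 = (0.500000 + 0.970000)/2 = 0.735000
  f(c_2) = f(0.735000) = 0.201606
  f(a) × f(c) ≥ 0, new interval: [0.735000, 0.970000]
Iteration 3:
  c_3 = (0.735000 + 0.970000)/2 = 0.852500
  f(c_3) = f(0.852500) = -0.068653
  f(a) × f(c) < 0, new interval: [0.735000, 0.852500]
Iteration 4:
  c_4 = (0.735000 + 0.852500)/2 = 0.793750
  f(c_4) = f(0.793750) = 0.071137
  f(a) × f(c) ≥ 0, new interval: [0.793750, 0.852500]
Iteration 5:
  c_5 = (0.793750 + 0.852500)/2 = 0.823125
  f(c_5) = f(0.823125) = 0.002398
  f(a) × f(c) ≥ 0, new interval: [0.823125, 0.852500]

After 5 iteration(s), the approximation is c_5 = 0.823125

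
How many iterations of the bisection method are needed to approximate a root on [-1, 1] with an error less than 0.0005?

We need (b-a)/2^n ≤ 0.0005
(1 - (-1))/2^n ≤ 0.0005
2/2^n ≤ 0.0005
2^n ≥ 4000
n ≥ log₂(4000) = 11.97
n ≥ 12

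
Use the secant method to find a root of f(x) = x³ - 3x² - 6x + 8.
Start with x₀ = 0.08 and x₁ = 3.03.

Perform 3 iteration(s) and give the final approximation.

f(x) = x³ - 3x² - 6x + 8
x₀ = 0.08, x₁ = 3.03

Secant formula: x_{n+1} = x_n - f(x_n)(x_n - x_{n-1})/(f(x_n) - f(x_{n-1}))

Iteration 1:
  f(0.080000) = 7.501312
  f(3.030000) = -9.904573
  x_2 = 3.030000 - (-9.904573)×(3.030000 - 0.080000)/(-9.904573 - 7.501312)
       = 1.351344
Iteration 2:
  f(3.030000) = -9.904573
  f(1.351344) = -3.118727
  x_3 = 1.351344 - (-3.118727)×(1.351344 - 3.030000)/(-3.118727 - (-9.904573))
       = 0.579846
Iteration 3:
  f(1.351344) = -3.118727
  f(0.579846) = 3.707217
  x_4 = 0.579846 - 3.707217×(0.579846 - 1.351344)/(3.707217 - (-3.118727))
       = 0.998852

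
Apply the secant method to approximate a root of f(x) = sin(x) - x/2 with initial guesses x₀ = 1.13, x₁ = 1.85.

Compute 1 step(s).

f(x) = sin(x) - x/2
x₀ = 1.13, x₁ = 1.85

Secant formula: x_{n+1} = x_n - f(x_n)(x_n - x_{n-1})/(f(x_n) - f(x_{n-1}))

Iteration 1:
  f(1.130000) = 0.339412
  f(1.850000) = 0.036275
  x_2 = 1.850000 - 0.036275×(1.850000 - 1.130000)/(0.036275 - 0.339412)
       = 1.936160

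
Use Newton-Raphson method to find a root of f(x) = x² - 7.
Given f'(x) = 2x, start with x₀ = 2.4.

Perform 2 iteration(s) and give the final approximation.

f(x) = x² - 7
f'(x) = 2x
x₀ = 2.4

Newton-Raphson formula: x_{n+1} = x_n - f(x_n)/f'(x_n)

Iteration 1:
  f(2.400000) = -1.240000
  f'(2.400000) = 4.800000
  x_1 = 2.400000 - (-1.240000)/4.800000 = 2.658333
Iteration 2:
  f(2.658333) = 0.066736
  f'(2.658333) = 5.316667
  x_2 = 2.658333 - 0.066736/5.316667 = 2.645781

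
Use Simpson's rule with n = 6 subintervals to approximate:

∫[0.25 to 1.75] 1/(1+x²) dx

f(x) = 1/(1+x²)
a = 0.25, b = 1.75, n = 6
h = (b - a)/n = 0.250000

Simpson's rule: (h/3)[f(x₀) + 4f(x₁) + 2f(x₂) + ... + f(xₙ)]

x_0 = 0.2500, f(x_0) = 0.941176, coefficient = 1
x_1 = 0.5000, f(x_1) = 0.800000, coefficient = 4
x_2 = 0.7500, f(x_2) = 0.640000, coefficient = 2
x_3 = 1.0000, f(x_3) = 0.500000, coefficient = 4
x_4 = 1.2500, f(x_4) = 0.390244, coefficient = 2
x_5 = 1.5000, f(x_5) = 0.307692, coefficient = 4
x_6 = 1.7500, f(x_6) = 0.246154, coefficient = 1

I ≈ (0.250000/3) × 9.678587 = 0.806549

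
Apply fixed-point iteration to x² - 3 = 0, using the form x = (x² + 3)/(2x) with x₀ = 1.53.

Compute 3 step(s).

Equation: x² - 3 = 0
Fixed-point form: x = (x² + 3)/(2x)
x₀ = 1.53

x_1 = g(1.530000) = 1.745392
x_2 = g(1.745392) = 1.732102
x_3 = g(1.732102) = 1.732051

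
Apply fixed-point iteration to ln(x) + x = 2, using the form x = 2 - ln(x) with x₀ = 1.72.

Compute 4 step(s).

Equation: ln(x) + x = 2
Fixed-point form: x = 2 - ln(x)
x₀ = 1.72

x_1 = g(1.720000) = 1.457676
x_2 = g(1.457676) = 1.623157
x_3 = g(1.623157) = 1.515627
x_4 = g(1.515627) = 1.584171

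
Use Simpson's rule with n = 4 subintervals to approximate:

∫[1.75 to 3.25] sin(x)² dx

f(x) = sin(x)²
a = 1.75, b = 3.25, n = 4
h = (b - a)/n = 0.375000

Simpson's rule: (h/3)[f(x₀) + 4f(x₁) + 2f(x₂) + ... + f(xₙ)]

x_0 = 1.7500, f(x_0) = 0.968228, coefficient = 1
x_1 = 2.1250, f(x_1) = 0.723044, coefficient = 4
x_2 = 2.5000, f(x_2) = 0.358169, coefficient = 2
x_3 = 2.8750, f(x_3) = 0.069404, coefficient = 4
x_4 = 3.2500, f(x_4) = 0.011706, coefficient = 1

I ≈ (0.375000/3) × 4.866062 = 0.608258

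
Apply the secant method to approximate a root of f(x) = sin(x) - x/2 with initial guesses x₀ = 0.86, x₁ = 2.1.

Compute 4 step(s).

f(x) = sin(x) - x/2
x₀ = 0.86, x₁ = 2.1

Secant formula: x_{n+1} = x_n - f(x_n)(x_n - x_{n-1})/(f(x_n) - f(x_{n-1}))

Iteration 1:
  f(0.860000) = 0.327843
  f(2.100000) = -0.186791
  x_2 = 2.100000 - (-0.186791)×(2.100000 - 0.860000)/(-0.186791 - 0.327843)
       = 1.649931
Iteration 2:
  f(2.100000) = -0.186791
  f(1.649931) = 0.171905
  x_3 = 1.649931 - 0.171905×(1.649931 - 2.100000)/(0.171905 - (-0.186791))
       = 1.865627
Iteration 3:
  f(1.649931) = 0.171905
  f(1.865627) = 0.024038
  x_4 = 1.865627 - 0.024038×(1.865627 - 1.649931)/(0.024038 - 0.171905)
       = 1.900691
Iteration 4:
  f(1.865627) = 0.024038
  f(1.900691) = -0.004269
  x_5 = 1.900691 - (-0.004269)×(1.900691 - 1.865627)/(-0.004269 - 0.024038)
       = 1.895403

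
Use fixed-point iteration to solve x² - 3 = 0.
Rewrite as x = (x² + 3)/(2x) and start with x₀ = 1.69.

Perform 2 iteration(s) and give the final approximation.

Equation: x² - 3 = 0
Fixed-point form: x = (x² + 3)/(2x)
x₀ = 1.69

x_1 = g(1.690000) = 1.732574
x_2 = g(1.732574) = 1.732051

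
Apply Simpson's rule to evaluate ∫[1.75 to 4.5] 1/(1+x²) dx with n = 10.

f(x) = 1/(1+x²)
a = 1.75, b = 4.5, n = 10
h = (b - a)/n = 0.275000

Simpson's rule: (h/3)[f(x₀) + 4f(x₁) + 2f(x₂) + ... + f(xₙ)]

x_0 = 1.7500, f(x_0) = 0.246154, coefficient = 1
x_1 = 2.0250, f(x_1) = 0.196054, coefficient = 4
x_2 = 2.3000, f(x_2) = 0.158983, coefficient = 2
x_3 = 2.5750, f(x_3) = 0.131051, coefficient = 4
x_4 = 2.8500, f(x_4) = 0.109619, coefficient = 2
x_5 = 3.1250, f(x_5) = 0.092888, coefficient = 4
x_6 = 3.4000, f(x_6) = 0.079618, coefficient = 2
x_7 = 3.6750, f(x_7) = 0.068939, coefficient = 4
x_8 = 3.9500, f(x_8) = 0.060232, coefficient = 2
x_9 = 4.2250, f(x_9) = 0.053049, coefficient = 4
x_10 = 4.5000, f(x_10) = 0.047059, coefficient = 1

I ≈ (0.275000/3) × 3.278039 = 0.300487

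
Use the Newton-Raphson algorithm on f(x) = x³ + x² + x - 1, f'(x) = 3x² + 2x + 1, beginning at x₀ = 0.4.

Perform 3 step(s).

f(x) = x³ + x² + x - 1
f'(x) = 3x² + 2x + 1
x₀ = 0.4

Newton-Raphson formula: x_{n+1} = x_n - f(x_n)/f'(x_n)

Iteration 1:
  f(0.400000) = -0.376000
  f'(0.400000) = 2.280000
  x_1 = 0.400000 - (-0.376000)/2.280000 = 0.564912
Iteration 2:
  f(0.564912) = 0.064316
  f'(0.564912) = 3.087202
  x_2 = 0.564912 - 0.064316/3.087202 = 0.544079
Iteration 3:
  f(0.544079) = 0.001161
  f'(0.544079) = 2.976224
  x_3 = 0.544079 - 0.001161/2.976224 = 0.543689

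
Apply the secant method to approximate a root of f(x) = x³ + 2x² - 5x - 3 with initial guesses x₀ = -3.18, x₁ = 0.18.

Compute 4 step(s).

f(x) = x³ + 2x² - 5x - 3
x₀ = -3.18, x₁ = 0.18

Secant formula: x_{n+1} = x_n - f(x_n)(x_n - x_{n-1})/(f(x_n) - f(x_{n-1}))

Iteration 1:
  f(-3.180000) = 0.967368
  f(0.180000) = -3.829368
  x_2 = 0.180000 - (-3.829368)×(0.180000 - (-3.180000))/(-3.829368 - 0.967368)
       = -2.502382
Iteration 2:
  f(0.180000) = -3.829368
  f(-2.502382) = 6.366038
  x_3 = -2.502382 - 6.366038×(-2.502382 - 0.180000)/(6.366038 - (-3.829368))
       = -0.827496
Iteration 3:
  f(-2.502382) = 6.366038
  f(-0.827496) = 1.940349
  x_4 = -0.827496 - 1.940349×(-0.827496 - (-2.502382))/(1.940349 - 6.366038)
       = -0.093177
Iteration 4:
  f(-0.827496) = 1.940349
  f(-0.093177) = -2.517558
  x_5 = -0.093177 - (-2.517558)×(-0.093177 - (-0.827496))/(-2.517558 - 1.940349)
       = -0.507876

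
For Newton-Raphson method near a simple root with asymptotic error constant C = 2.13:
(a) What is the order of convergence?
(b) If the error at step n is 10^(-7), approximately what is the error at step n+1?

(a) Newton-Raphson has quadratic (order 2) convergence near simple roots.
    This means |e_{n+1}| ≈ C|e_n|².

(b) With |e_n| = 10^(-7) and C = 2.13:
    |e_{n+1}| ≈ 2.13 × (10^(-7))² = 2.13 × 10^(-14)

(a) 2 (quadratic); (b) |e_{n+1}| ≈ 2.130e-14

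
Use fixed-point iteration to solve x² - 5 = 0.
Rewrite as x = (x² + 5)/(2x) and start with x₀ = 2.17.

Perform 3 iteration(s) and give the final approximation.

Equation: x² - 5 = 0
Fixed-point form: x = (x² + 5)/(2x)
x₀ = 2.17

x_1 = g(2.170000) = 2.237074
x_2 = g(2.237074) = 2.236068
x_3 = g(2.236068) = 2.236068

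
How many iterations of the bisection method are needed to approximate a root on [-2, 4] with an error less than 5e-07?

We need (b-a)/2^n ≤ 5e-07
(4 - (-2))/2^n ≤ 5e-07
6/2^n ≤ 5e-07
2^n ≥ 12000000
n ≥ log₂(12000000) = 23.52
n ≥ 24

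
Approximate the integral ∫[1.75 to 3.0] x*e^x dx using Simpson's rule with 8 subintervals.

f(x) = x*e^x
a = 1.75, b = 3.0, n = 8
h = (b - a)/n = 0.156250

Simpson's rule: (h/3)[f(x₀) + 4f(x₁) + 2f(x₂) + ... + f(xₙ)]

x_0 = 1.7500, f(x_0) = 10.070555, coefficient = 1
x_1 = 1.9062, f(x_1) = 12.824892, coefficient = 4
x_2 = 2.0625, f(x_2) = 16.222819, coefficient = 2
x_3 = 2.2188, f(x_3) = 20.403245, coefficient = 4
x_4 = 2.3750, f(x_4) = 25.533656, coefficient = 2
x_5 = 2.5312, f(x_5) = 31.815807, coefficient = 4
x_6 = 2.6875, f(x_6) = 39.492524, coefficient = 2
x_7 = 2.8438, f(x_7) = 48.855824, coefficient = 4
x_8 = 3.0000, f(x_8) = 60.256611, coefficient = 1

I ≈ (0.156250/3) × 688.424241 = 35.855429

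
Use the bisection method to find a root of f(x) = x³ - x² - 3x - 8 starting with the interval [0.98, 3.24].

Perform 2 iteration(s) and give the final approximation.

f(x) = x³ - x² - 3x - 8
Initial interval: [0.98, 3.24]

Iteration 1:
  c_1 = (0.980000 + 3.240000)/2 = 2.110000
  f(c_1) = f(2.110000) = -9.388169
  f(a) × f(c) ≥ 0, new interval: [2.110000, 3.240000]
Iteration 2:
  c_2 = (2.110000 + 3.240000)/2 = 2.675000
  f(c_2) = f(2.675000) = -4.039328
  f(a) × f(c) ≥ 0, new interval: [2.675000, 3.240000]

After 2 iteration(s), the approximation is c_2 = 2.675000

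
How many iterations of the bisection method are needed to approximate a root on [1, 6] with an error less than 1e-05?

We need (b-a)/2^n ≤ 1e-05
(6 - 1)/2^n ≤ 1e-05
5/2^n ≤ 1e-05
2^n ≥ 500000
n ≥ log₂(500000) = 18.93
n ≥ 19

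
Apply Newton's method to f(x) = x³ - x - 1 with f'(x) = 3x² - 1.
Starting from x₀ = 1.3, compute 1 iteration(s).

f(x) = x³ - x - 1
f'(x) = 3x² - 1
x₀ = 1.3

Newton-Raphson formula: x_{n+1} = x_n - f(x_n)/f'(x_n)

Iteration 1:
  f(1.300000) = -0.103000
  f'(1.300000) = 4.070000
  x_1 = 1.300000 - (-0.103000)/4.070000 = 1.325307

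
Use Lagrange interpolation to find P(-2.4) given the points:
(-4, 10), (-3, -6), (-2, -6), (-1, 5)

Lagrange interpolation formula:
P(x) = Σ yᵢ × Lᵢ(x)
where Lᵢ(x) = Π_{j≠i} (x - xⱼ)/(xᵢ - xⱼ)

L_0(-2.4) = (-2.4 - (-3))/(-4 - (-3)) × (-2.4 - (-2))/(-4 - (-2)) × (-2.4 - (-1))/(-4 - (-1)) = -0.056000
L_1(-2.4) = (-2.4 - (-4))/(-3 - (-4)) × (-2.4 - (-2))/(-3 - (-2)) × (-2.4 - (-1))/(-3 - (-1)) = 0.448000
L_2(-2.4) = (-2.4 - (-4))/(-2 - (-4)) × (-2.4 - (-3))/(-2 - (-3)) × (-2.4 - (-1))/(-2 - (-1)) = 0.672000
L_3(-2.4) = (-2.4 - (-4))/(-1 - (-4)) × (-2.4 - (-3))/(-1 - (-3)) × (-2.4 - (-2))/(-1 - (-2)) = -0.064000

P(-2.4) = 10×L_0(-2.4) + (-6)×L_1(-2.4) + (-6)×L_2(-2.4) + 5×L_3(-2.4)
P(-2.4) = -7.600000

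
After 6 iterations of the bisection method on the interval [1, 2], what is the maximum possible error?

Bisection error bound: |error| ≤ (b-a)/2^n
|error| ≤ (2 - 1)/2^6 = 1/2^6
|error| ≤ 0.0156250000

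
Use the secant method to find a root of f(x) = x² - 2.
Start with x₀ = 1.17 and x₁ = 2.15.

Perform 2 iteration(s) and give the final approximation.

f(x) = x² - 2
x₀ = 1.17, x₁ = 2.15

Secant formula: x_{n+1} = x_n - f(x_n)(x_n - x_{n-1})/(f(x_n) - f(x_{n-1}))

Iteration 1:
  f(1.170000) = -0.631100
  f(2.150000) = 2.622500
  x_2 = 2.150000 - 2.622500×(2.150000 - 1.170000)/(2.622500 - (-0.631100))
       = 1.360090
Iteration 2:
  f(2.150000) = 2.622500
  f(1.360090) = -0.150154
  x_3 = 1.360090 - (-0.150154)×(1.360090 - 2.150000)/(-0.150154 - 2.622500)
       = 1.402868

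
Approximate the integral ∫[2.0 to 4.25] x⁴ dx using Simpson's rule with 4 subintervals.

f(x) = x⁴
a = 2.0, b = 4.25, n = 4
h = (b - a)/n = 0.562500

Simpson's rule: (h/3)[f(x₀) + 4f(x₁) + 2f(x₂) + ... + f(xₙ)]

x_0 = 2.0000, f(x_0) = 16.000000, coefficient = 1
x_1 = 2.5625, f(x_1) = 43.117691, coefficient = 4
x_2 = 3.1250, f(x_2) = 95.367432, coefficient = 2
x_3 = 3.6875, f(x_3) = 184.896255, coefficient = 4
x_4 = 4.2500, f(x_4) = 326.253906, coefficient = 1

I ≈ (0.562500/3) × 1445.044556 = 270.945854
Exact value: 270.915820
Error: 0.030034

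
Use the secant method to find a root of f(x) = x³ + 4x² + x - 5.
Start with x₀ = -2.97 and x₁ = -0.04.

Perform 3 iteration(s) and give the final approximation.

f(x) = x³ + 4x² + x - 5
x₀ = -2.97, x₁ = -0.04

Secant formula: x_{n+1} = x_n - f(x_n)(x_n - x_{n-1})/(f(x_n) - f(x_{n-1}))

Iteration 1:
  f(-2.970000) = 1.115527
  f(-0.040000) = -5.033664
  x_2 = -0.040000 - (-5.033664)×(-0.040000 - (-2.970000))/(-5.033664 - 1.115527)
       = -2.438468
Iteration 2:
  f(-0.040000) = -5.033664
  f(-2.438468) = 1.846598
  x_3 = -2.438468 - 1.846598×(-2.438468 - (-0.040000))/(1.846598 - (-5.033664))
       = -1.794741
Iteration 3:
  f(-2.438468) = 1.846598
  f(-1.794741) = 0.308609
  x_4 = -1.794741 - 0.308609×(-1.794741 - (-2.438468))/(0.308609 - 1.846598)
       = -1.665573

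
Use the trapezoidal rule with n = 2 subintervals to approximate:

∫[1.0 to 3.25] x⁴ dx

f(x) = x⁴
a = 1.0, b = 3.25, n = 2
h = (b - a)/n = 1.125000

Trapezoidal rule: (h/2)[f(x₀) + 2f(x₁) + 2f(x₂) + ... + f(xₙ)]

x_0 = 1.0000, f(x_0) = 1.000000, coefficient = 1
x_1 = 2.1250, f(x_1) = 20.390869, coefficient = 2
x_2 = 3.2500, f(x_2) = 111.566406, coefficient = 1

I ≈ (1.125000/2) × 153.348145 = 86.258331
Exact value: 72.318164
Error: 13.940167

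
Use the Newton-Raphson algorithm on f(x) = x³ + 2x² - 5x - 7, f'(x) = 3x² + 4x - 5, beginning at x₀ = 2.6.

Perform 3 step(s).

f(x) = x³ + 2x² - 5x - 7
f'(x) = 3x² + 4x - 5
x₀ = 2.6

Newton-Raphson formula: x_{n+1} = x_n - f(x_n)/f'(x_n)

Iteration 1:
  f(2.600000) = 11.096000
  f'(2.600000) = 25.680000
  x_1 = 2.600000 - 11.096000/25.680000 = 2.167913
Iteration 2:
  f(2.167913) = 1.748983
  f'(2.167913) = 17.771188
  x_2 = 2.167913 - 1.748983/17.771188 = 2.069496
Iteration 3:
  f(2.069496) = 0.081413
  f'(2.069496) = 16.126425
  x_3 = 2.069496 - 0.081413/16.126425 = 2.064448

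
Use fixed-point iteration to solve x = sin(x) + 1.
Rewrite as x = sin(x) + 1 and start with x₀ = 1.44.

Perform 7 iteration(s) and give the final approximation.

Equation: x = sin(x) + 1
Fixed-point form: x = sin(x) + 1
x₀ = 1.44

x_1 = g(1.440000) = 1.991458
x_2 = g(1.991458) = 1.912819
x_3 = g(1.912819) = 1.942078
x_4 = g(1.942078) = 1.931863
x_5 = g(1.931863) = 1.935521
x_6 = g(1.935521) = 1.934222
x_7 = g(1.934222) = 1.934684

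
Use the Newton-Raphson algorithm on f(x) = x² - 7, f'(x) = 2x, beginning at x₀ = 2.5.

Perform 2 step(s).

f(x) = x² - 7
f'(x) = 2x
x₀ = 2.5

Newton-Raphson formula: x_{n+1} = x_n - f(x_n)/f'(x_n)

Iteration 1:
  f(2.500000) = -0.750000
  f'(2.500000) = 5.000000
  x_1 = 2.500000 - (-0.750000)/5.000000 = 2.650000
Iteration 2:
  f(2.650000) = 0.022500
  f'(2.650000) = 5.300000
  x_2 = 2.650000 - 0.022500/5.300000 = 2.645755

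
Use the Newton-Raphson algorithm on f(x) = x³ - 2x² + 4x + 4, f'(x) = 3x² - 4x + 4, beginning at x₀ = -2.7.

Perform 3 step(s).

f(x) = x³ - 2x² + 4x + 4
f'(x) = 3x² - 4x + 4
x₀ = -2.7

Newton-Raphson formula: x_{n+1} = x_n - f(x_n)/f'(x_n)

Iteration 1:
  f(-2.700000) = -41.063000
  f'(-2.700000) = 36.670000
  x_1 = -2.700000 - (-41.063000)/36.670000 = -1.580202
Iteration 2:
  f(-1.580202) = -11.260706
  f'(-1.580202) = 17.811920
  x_2 = -1.580202 - (-11.260706)/17.811920 = -0.948001
Iteration 3:
  f(-0.948001) = -2.441392
  f'(-0.948001) = 10.488124
  x_3 = -0.948001 - (-2.441392)/10.488124 = -0.715224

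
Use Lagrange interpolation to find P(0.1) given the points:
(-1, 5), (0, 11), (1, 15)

Lagrange interpolation formula:
P(x) = Σ yᵢ × Lᵢ(x)
where Lᵢ(x) = Π_{j≠i} (x - xⱼ)/(xᵢ - xⱼ)

L_0(0.1) = (0.1 - 0)/(-1 - 0) × (0.1 - 1)/(-1 - 1) = -0.045000
L_1(0.1) = (0.1 - (-1))/(0 - (-1)) × (0.1 - 1)/(0 - 1) = 0.990000
L_2(0.1) = (0.1 - (-1))/(1 - (-1)) × (0.1 - 0)/(1 - 0) = 0.055000

P(0.1) = 5×L_0(0.1) + 11×L_1(0.1) + 15×L_2(0.1)
P(0.1) = 11.490000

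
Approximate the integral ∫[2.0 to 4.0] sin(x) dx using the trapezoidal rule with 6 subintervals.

f(x) = sin(x)
a = 2.0, b = 4.0, n = 6
h = (b - a)/n = 0.333333

Trapezoidal rule: (h/2)[f(x₀) + 2f(x₁) + 2f(x₂) + ... + f(xₙ)]

x_0 = 2.0000, f(x_0) = 0.909297, coefficient = 1
x_1 = 2.3333, f(x_1) = 0.723086, coefficient = 2
x_2 = 2.6667, f(x_2) = 0.457273, coefficient = 2
x_3 = 3.0000, f(x_3) = 0.141120, coefficient = 2
x_4 = 3.3333, f(x_4) = -0.190568, coefficient = 2
x_5 = 3.6667, f(x_5) = -0.501277, coefficient = 2
x_6 = 4.0000, f(x_6) = -0.756802, coefficient = 1

I ≈ (0.333333/2) × 1.411762 = 0.235294
Exact value: 0.237497
Error: 0.002203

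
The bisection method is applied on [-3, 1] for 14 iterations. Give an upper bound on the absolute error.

Bisection error bound: |error| ≤ (b-a)/2^n
|error| ≤ (1 - (-3))/2^14 = 4/2^14
|error| ≤ 0.0002441406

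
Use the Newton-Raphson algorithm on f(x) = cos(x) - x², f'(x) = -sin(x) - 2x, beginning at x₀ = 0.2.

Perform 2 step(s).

f(x) = cos(x) - x²
f'(x) = -sin(x) - 2x
x₀ = 0.2

Newton-Raphson formula: x_{n+1} = x_n - f(x_n)/f'(x_n)

Iteration 1:
  f(0.200000) = 0.940067
  f'(0.200000) = -0.598669
  x_1 = 0.200000 - 0.940067/(-0.598669) = 1.770260
Iteration 2:
  f(1.770260) = -3.331965
  f'(1.770260) = -4.520693
  x_2 = 1.770260 - (-3.331965)/(-4.520693) = 1.033213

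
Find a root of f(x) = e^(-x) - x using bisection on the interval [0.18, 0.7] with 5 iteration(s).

f(x) = e^(-x) - x
Initial interval: [0.18, 0.7]

Iteration 1:
  c_1 = (0.180000 + 0.700000)/2 = 0.440000
  f(c_1) = f(0.440000) = 0.204036
  f(a) × f(c) ≥ 0, new interval: [0.440000, 0.700000]
Iteration 2:
  c_2 = (0.440000 + 0.700000)/2 = 0.570000
  f(c_2) = f(0.570000) = -0.004475
  f(a) × f(c) < 0, new interval: [0.440000, 0.570000]
Iteration 3:
  c_3 = (0.440000 + 0.570000)/2 = 0.505000
  f(c_3) = f(0.505000) = 0.098506
  f(a) × f(c) ≥ 0, new interval: [0.505000, 0.570000]
Iteration 4:
  c_4 = (0.505000 + 0.570000)/2 = 0.537500
  f(c_4) = f(0.537500) = 0.046707
  f(a) × f(c) ≥ 0, new interval: [0.537500, 0.570000]
Iteration 5:
  c_5 = (0.537500 + 0.570000)/2 = 0.553750
  f(c_5) = f(0.553750) = 0.021040
  f(a) × f(c) ≥ 0, new interval: [0.553750, 0.570000]

After 5 iteration(s), the approximation is c_5 = 0.553750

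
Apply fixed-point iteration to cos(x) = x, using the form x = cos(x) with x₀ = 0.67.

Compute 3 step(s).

Equation: cos(x) = x
Fixed-point form: x = cos(x)
x₀ = 0.67

x_1 = g(0.670000) = 0.783822
x_2 = g(0.783822) = 0.708221
x_3 = g(0.708221) = 0.759521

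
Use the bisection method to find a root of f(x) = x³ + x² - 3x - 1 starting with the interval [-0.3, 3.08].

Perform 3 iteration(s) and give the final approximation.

f(x) = x³ + x² - 3x - 1
Initial interval: [-0.3, 3.08]

Iteration 1:
  c_1 = (-0.300000 + 3.080000)/2 = 1.390000
  f(c_1) = f(1.390000) = -0.552281
  f(a) × f(c) ≥ 0, new interval: [1.390000, 3.080000]
Iteration 2:
  c_2 = (1.390000 + 3.080000)/2 = 2.235000
  f(c_2) = f(2.235000) = 8.454553
  f(a) × f(c) < 0, new interval: [1.390000, 2.235000]
Iteration 3:
  c_3 = (1.390000 + 2.235000)/2 = 1.812500
  f(c_3) = f(1.812500) = 2.802002
  f(a) × f(c) < 0, new interval: [1.390000, 1.812500]

After 3 iteration(s), the approximation is c_3 = 1.812500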